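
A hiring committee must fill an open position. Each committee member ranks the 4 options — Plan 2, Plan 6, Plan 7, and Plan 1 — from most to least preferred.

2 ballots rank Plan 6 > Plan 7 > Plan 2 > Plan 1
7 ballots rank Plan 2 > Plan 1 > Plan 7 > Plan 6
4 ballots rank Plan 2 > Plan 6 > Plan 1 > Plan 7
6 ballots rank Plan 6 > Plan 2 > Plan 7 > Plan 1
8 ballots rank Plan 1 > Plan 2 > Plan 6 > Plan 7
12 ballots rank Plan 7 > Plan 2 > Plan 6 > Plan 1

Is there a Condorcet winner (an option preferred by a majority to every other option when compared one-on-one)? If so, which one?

Head-to-head results (39 voters total):
Plan 2 vs Plan 6: Plan 2 wins 31–8.
Plan 2 vs Plan 7: Plan 2 wins 25–14.
Plan 2 vs Plan 1: Plan 2 wins 31–8.
Plan 6 vs Plan 7: Plan 6 wins 20–19.
Plan 6 vs Plan 1: Plan 6 wins 24–15.
Plan 7 vs Plan 1: Plan 7 wins 20–19.
Plan 2 beats each rival — Plan 6 (31–8), Plan 7 (25–14), Plan 1 (31–8) — so Plan 2 is the Condorcet winner.

Plan 2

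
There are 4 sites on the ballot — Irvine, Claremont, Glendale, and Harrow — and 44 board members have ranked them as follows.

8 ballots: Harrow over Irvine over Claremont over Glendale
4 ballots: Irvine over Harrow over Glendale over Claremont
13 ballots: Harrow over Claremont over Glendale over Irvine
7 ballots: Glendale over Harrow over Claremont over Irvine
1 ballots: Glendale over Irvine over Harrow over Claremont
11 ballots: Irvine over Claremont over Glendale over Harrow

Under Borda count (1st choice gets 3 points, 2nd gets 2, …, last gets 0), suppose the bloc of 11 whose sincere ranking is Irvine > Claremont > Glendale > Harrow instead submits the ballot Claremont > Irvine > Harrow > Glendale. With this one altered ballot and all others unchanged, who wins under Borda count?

Harrow

Borda totals with the altered ballot: Irvine 52, Claremont 74, Glendale 41, Harrow 97.
The winner is unchanged: still Harrow.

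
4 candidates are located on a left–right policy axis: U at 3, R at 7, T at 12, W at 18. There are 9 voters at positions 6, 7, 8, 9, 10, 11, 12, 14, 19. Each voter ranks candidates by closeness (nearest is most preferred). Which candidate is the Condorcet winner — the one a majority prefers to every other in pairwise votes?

T

With single-peaked preferences on a line, the Condorcet winner is the candidate closest to the median voter.
The median voter (position 10) is closest to T at 12.
Check: T vs U — voters closer to T: 7 of 9.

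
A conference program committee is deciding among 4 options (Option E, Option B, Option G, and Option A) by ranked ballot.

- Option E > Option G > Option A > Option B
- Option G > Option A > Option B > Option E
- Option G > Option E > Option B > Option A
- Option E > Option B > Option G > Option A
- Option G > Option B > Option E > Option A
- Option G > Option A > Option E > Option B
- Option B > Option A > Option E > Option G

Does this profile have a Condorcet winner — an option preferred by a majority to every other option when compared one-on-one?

Yes

Head-to-head results (7 voters total):
Option E vs Option B: Option E wins 4–3.
Option E vs Option G: Option G wins 4–3.
Option E vs Option A: Option E wins 4–3.
Option B vs Option G: Option G wins 5–2.
Option B vs Option A: Option B wins 4–3.
Option G vs Option A: Option G wins 6–1.
Option G beats each rival — Option E (4–3), Option B (5–2), Option A (6–1) — so Option G is the Condorcet winner.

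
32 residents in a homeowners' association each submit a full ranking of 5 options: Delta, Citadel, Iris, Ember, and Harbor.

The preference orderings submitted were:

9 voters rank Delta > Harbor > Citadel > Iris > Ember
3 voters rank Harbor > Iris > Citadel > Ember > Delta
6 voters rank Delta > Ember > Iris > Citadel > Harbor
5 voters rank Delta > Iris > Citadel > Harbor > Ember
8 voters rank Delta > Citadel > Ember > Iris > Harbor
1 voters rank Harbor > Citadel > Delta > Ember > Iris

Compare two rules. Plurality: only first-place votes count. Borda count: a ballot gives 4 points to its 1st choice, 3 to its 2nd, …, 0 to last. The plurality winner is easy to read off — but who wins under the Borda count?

Plurality first-place counts: Delta 28, Citadel 0, Iris 0, Ember 0, Harbor 4 → Delta.
Borda totals: Delta 114, Citadel 67, Iris 53, Ember 38, Harbor 48 → Delta.

Delta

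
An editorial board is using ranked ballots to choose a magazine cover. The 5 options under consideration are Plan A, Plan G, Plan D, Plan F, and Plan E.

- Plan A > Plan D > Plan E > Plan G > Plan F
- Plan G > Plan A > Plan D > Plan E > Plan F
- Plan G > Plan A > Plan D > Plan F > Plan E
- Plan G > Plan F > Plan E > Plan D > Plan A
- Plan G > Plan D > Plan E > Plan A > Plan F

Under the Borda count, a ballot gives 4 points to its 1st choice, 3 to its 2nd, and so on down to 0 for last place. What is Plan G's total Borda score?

Borda scores:
  Plan A: 4 + 3 + 3 + 0 + 1 = 11
  Plan G: 1 + 4 + 4 + 4 + 4 = 17
  Plan D: 3 + 2 + 2 + 1 + 3 = 11
  Plan F: 0 + 0 + 1 + 3 + 0 = 4
  Plan E: 2 + 1 + 0 + 2 + 2 = 7

17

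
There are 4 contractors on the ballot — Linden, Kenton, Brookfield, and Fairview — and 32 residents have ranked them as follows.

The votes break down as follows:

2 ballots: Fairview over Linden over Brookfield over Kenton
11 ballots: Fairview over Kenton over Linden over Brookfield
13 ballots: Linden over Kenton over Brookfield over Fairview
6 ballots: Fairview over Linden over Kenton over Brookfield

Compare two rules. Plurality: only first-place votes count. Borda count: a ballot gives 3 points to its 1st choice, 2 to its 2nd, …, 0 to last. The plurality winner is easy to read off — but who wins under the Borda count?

Plurality first-place counts: Linden 13, Kenton 0, Brookfield 0, Fairview 19 → Fairview.
Borda totals: Linden 66, Kenton 54, Brookfield 15, Fairview 57 → Linden.

Linden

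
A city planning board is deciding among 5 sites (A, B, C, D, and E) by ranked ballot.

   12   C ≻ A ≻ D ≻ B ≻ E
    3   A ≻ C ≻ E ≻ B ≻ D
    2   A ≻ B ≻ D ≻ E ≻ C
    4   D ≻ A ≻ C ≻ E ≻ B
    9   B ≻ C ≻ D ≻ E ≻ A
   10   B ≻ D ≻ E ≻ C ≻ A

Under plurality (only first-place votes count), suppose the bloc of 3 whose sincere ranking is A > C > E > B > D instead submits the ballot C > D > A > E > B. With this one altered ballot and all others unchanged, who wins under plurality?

First-place totals with the altered ballot: A 2, B 19, C 15, D 4, E 0.
The winner is unchanged: still B.

B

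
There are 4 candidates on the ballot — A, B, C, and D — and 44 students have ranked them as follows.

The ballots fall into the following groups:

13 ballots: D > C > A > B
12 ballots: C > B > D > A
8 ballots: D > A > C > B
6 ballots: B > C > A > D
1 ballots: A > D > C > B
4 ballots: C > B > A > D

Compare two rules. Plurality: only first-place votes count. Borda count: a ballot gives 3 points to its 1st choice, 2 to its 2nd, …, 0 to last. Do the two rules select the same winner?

No

Plurality first-place counts: A 1, B 6, C 16, D 21 → D.
Borda totals: A 42, B 50, C 95, D 77 → C.
The two rules disagree: plurality picks D, Borda picks C.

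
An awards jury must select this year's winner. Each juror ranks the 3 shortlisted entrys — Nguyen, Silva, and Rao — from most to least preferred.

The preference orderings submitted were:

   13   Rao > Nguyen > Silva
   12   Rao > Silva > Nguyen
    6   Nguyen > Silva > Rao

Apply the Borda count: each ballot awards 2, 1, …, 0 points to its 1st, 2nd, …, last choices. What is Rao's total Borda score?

Borda scores:
  Nguyen: 13·1 + 12·0 + 6·2 = 25
  Silva: 13·0 + 12·1 + 6·1 = 18
  Rao: 13·2 + 12·2 + 6·0 = 50

50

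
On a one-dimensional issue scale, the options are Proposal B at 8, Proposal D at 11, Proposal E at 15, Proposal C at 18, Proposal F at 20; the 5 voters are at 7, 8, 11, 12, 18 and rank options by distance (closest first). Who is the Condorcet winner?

Proposal D

With single-peaked preferences on a line, the Condorcet winner is the candidate closest to the median voter.
The median voter (position 11) is closest to Proposal D at 11.
Check: Proposal D vs Proposal B — voters closer to Proposal D: 3 of 5.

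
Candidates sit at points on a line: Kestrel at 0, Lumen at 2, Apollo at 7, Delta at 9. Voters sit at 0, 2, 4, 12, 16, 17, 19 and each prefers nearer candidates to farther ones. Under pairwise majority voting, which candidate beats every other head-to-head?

With single-peaked preferences on a line, the Condorcet winner is the candidate closest to the median voter.
The median voter (position 12) is closest to Delta at 9.
Check: Delta vs Lumen — voters closer to Delta: 4 of 7.

Delta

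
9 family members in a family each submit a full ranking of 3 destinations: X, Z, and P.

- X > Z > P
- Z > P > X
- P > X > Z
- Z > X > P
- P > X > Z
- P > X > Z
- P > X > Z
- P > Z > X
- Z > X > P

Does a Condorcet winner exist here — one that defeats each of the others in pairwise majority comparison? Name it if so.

P

Head-to-head results (9 voters total):
X vs Z: X wins 5–4.
X vs P: P wins 6–3.
Z vs P: P wins 5–4.
P beats each rival — X (6–3), Z (5–4) — so P is the Condorcet winner.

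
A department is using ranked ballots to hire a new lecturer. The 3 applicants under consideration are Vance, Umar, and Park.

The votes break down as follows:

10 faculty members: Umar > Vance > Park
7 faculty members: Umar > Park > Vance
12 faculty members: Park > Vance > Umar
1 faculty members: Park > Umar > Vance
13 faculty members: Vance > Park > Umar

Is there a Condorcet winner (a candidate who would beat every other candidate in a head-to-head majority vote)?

Head-to-head results (43 voters total):
Vance vs Umar: Vance wins 25–18.
Vance vs Park: Vance wins 23–20.
Umar vs Park: Park wins 26–17.
Vance beats each rival — Umar (25–18), Park (23–20) — so Vance is the Condorcet winner.

Yes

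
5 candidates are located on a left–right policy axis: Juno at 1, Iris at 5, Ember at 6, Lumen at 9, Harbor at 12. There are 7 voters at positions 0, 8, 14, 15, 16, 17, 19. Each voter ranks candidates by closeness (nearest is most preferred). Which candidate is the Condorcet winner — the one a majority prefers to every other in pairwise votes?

With single-peaked preferences on a line, the Condorcet winner is the candidate closest to the median voter.
The median voter (position 15) is closest to Harbor at 12.
Check: Harbor vs Ember — voters closer to Harbor: 5 of 7.

Harbor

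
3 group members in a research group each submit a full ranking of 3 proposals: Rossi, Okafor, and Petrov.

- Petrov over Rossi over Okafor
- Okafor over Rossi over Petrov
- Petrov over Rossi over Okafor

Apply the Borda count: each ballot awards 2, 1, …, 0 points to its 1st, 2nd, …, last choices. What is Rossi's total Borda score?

3

Borda scores:
  Rossi: 1 + 1 + 1 = 3
  Okafor: 0 + 2 + 0 = 2
  Petrov: 2 + 0 + 2 = 4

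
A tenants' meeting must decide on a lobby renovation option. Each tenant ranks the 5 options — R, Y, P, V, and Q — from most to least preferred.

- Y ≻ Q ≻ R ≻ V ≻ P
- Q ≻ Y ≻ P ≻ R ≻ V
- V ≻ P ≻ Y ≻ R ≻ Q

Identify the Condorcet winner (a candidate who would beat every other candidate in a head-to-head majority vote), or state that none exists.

Head-to-head results (3 voters total):
R vs Y: Y wins 3–0.
R vs P: P wins 2–1.
R vs V: R wins 2–1.
R vs Q: Q wins 2–1.
Y vs P: Y wins 2–1.
Y vs V: Y wins 2–1.
Y vs Q: Y wins 2–1.
P vs V: V wins 2–1.
P vs Q: Q wins 2–1.
V vs Q: Q wins 2–1.
Y beats each rival — R (3–0), P (2–1), V (2–1), Q (2–1) — so Y is the Condorcet winner.

Y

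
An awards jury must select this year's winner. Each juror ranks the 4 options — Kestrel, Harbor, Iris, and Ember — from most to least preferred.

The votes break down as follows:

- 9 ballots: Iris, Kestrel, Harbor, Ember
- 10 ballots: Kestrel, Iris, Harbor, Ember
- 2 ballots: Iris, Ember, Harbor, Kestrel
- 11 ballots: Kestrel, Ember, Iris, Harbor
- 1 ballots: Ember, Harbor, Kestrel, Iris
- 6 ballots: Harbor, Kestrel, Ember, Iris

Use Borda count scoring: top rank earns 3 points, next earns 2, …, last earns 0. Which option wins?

Borda scores:
  Kestrel: 9·2 + 10·3 + 2·0 + 11·3 + 1 + 6·2 = 94
  Harbor: 9·1 + 10·1 + 2·1 + 11·0 + 2 + 6·3 = 41
  Iris: 9·3 + 10·2 + 2·3 + 11·1 + 0 + 6·0 = 64
  Ember: 9·0 + 10·0 + 2·2 + 11·2 + 3 + 6·1 = 35
Kestrel has the highest total.

Kestrel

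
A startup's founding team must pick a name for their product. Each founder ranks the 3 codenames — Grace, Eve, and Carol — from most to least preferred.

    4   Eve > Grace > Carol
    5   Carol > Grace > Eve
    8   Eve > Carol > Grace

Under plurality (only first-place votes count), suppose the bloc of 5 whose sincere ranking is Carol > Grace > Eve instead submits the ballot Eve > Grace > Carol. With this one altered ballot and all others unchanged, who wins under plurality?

Eve

First-place totals with the altered ballot: Grace 0, Eve 17, Carol 0.
The winner is unchanged: still Eve.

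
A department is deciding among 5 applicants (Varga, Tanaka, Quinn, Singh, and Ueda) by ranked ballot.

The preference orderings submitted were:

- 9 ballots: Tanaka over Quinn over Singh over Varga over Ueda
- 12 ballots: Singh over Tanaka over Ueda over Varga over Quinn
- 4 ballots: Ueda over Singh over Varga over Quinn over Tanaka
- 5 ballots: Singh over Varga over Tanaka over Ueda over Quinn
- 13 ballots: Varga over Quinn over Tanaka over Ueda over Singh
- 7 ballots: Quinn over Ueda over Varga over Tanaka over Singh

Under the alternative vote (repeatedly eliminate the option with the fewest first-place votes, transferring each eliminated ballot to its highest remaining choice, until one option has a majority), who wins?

Round 1: Singh 17, Varga 13, Tanaka 9, Quinn 7, Ueda 4. Ueda has the fewest and is eliminated.
Round 2: Singh 21, Varga 13, Tanaka 9, Quinn 7. Quinn has the fewest and is eliminated.
Round 3: Singh 21, Varga 20, Tanaka 9. Tanaka has the fewest and is eliminated.
Round 4: Singh 30, Varga 20. Singh has a majority.

Singh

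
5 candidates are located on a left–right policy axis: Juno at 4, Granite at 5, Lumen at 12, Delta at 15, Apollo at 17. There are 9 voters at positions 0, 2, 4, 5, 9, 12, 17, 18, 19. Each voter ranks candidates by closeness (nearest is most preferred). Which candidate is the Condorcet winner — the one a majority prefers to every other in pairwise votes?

With single-peaked preferences on a line, the Condorcet winner is the candidate closest to the median voter.
The median voter (position 9) is closest to Lumen at 12.
Check: Lumen vs Juno — voters closer to Lumen: 5 of 9.

Lumen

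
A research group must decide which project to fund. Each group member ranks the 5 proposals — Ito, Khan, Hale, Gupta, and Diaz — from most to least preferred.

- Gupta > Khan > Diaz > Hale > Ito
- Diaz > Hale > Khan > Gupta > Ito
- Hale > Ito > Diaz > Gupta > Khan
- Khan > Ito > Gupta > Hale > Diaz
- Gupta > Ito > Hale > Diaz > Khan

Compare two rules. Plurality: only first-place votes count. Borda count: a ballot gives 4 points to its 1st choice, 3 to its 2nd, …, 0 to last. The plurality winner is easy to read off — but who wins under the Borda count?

Plurality first-place counts: Ito 0, Khan 1, Hale 1, Gupta 2, Diaz 1 → Gupta.
Borda totals: Ito 9, Khan 9, Hale 11, Gupta 12, Diaz 9 → Gupta.

Gupta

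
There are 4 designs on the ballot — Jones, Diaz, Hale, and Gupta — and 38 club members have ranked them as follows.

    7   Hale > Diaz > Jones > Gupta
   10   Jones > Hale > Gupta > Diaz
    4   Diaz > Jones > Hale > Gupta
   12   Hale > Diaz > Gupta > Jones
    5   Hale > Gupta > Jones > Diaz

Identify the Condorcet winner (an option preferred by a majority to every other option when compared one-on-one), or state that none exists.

Hale

Head-to-head results (38 voters total):
Jones vs Diaz: Diaz wins 23–15.
Jones vs Hale: Hale wins 24–14.
Jones vs Gupta: Jones wins 21–17.
Diaz vs Hale: Hale wins 34–4.
Diaz vs Gupta: Diaz wins 23–15.
Hale vs Gupta: Hale wins 38–0.
Hale beats each rival — Jones (24–14), Diaz (34–4), Gupta (38–0) — so Hale is the Condorcet winner.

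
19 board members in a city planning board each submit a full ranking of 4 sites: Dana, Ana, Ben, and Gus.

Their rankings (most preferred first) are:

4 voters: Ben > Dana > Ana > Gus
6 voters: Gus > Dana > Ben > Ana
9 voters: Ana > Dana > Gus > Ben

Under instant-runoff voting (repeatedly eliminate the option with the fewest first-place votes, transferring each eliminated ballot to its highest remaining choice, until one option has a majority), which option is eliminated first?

Round 1: Ana 9, Gus 6, Ben 4, Dana 0. Dana has the fewest and is eliminated.
Round 2: Ana 9, Gus 6, Ben 4. Ben has the fewest and is eliminated.
Round 3: Ana 13, Gus 6. Ana has a majority.

Dana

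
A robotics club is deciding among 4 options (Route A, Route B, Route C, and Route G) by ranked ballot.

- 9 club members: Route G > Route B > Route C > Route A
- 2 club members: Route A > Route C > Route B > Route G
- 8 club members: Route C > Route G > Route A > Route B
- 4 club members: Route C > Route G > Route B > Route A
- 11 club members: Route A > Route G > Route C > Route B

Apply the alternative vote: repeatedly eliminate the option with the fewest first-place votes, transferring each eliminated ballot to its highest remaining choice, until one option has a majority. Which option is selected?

Round 1: Route A 13, Route C 12, Route G 9, Route B 0. Route B has the fewest and is eliminated.
Round 2: Route A 13, Route C 12, Route G 9. Route G has the fewest and is eliminated.
Round 3: Route C 21, Route A 13. Route C has a majority.

Route C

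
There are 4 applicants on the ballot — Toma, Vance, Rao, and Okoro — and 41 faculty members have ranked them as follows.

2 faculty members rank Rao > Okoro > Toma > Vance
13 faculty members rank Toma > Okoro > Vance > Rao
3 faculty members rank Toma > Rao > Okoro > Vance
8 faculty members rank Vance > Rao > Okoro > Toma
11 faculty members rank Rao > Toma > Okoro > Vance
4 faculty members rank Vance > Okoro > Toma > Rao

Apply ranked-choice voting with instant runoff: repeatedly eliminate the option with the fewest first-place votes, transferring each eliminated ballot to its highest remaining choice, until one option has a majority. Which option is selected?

Round 1: Toma 16, Rao 13, Vance 12, Okoro 0. Okoro has the fewest and is eliminated.
Round 2: Toma 16, Rao 13, Vance 12. Vance has the fewest and is eliminated.
Round 3: Rao 21, Toma 20. Rao has a majority.

Rao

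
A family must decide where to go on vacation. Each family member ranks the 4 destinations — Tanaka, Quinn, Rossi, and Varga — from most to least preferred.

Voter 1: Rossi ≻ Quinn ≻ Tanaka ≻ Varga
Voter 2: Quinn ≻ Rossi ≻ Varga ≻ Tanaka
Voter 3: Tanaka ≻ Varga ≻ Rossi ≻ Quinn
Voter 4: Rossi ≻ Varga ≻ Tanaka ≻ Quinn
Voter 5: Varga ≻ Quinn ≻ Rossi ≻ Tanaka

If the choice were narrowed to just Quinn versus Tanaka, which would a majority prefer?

Ballots ranking Quinn above Tanaka: 3.
Ballots ranking Tanaka above Quinn: 2.
Quinn wins the head-to-head, 3–2.

Quinn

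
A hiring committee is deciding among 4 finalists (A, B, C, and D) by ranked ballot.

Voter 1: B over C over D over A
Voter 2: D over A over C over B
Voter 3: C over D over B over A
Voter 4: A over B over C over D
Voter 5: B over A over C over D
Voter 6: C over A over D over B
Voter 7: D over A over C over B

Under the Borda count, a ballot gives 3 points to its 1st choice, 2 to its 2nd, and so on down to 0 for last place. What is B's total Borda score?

9

Borda scores:
  A: 0 + 2 + 0 + 3 + 2 + 2 + 2 = 11
  B: 3 + 0 + 1 + 2 + 3 + 0 + 0 = 9
  C: 2 + 1 + 3 + 1 + 1 + 3 + 1 = 12
  D: 1 + 3 + 2 + 0 + 0 + 1 + 3 = 10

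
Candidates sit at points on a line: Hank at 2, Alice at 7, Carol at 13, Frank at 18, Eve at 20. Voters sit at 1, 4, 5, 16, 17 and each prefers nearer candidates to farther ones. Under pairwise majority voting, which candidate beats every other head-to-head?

With single-peaked preferences on a line, the Condorcet winner is the candidate closest to the median voter.
The median voter (position 5) is closest to Alice at 7.
Check: Alice vs Carol — voters closer to Alice: 3 of 5.

Alice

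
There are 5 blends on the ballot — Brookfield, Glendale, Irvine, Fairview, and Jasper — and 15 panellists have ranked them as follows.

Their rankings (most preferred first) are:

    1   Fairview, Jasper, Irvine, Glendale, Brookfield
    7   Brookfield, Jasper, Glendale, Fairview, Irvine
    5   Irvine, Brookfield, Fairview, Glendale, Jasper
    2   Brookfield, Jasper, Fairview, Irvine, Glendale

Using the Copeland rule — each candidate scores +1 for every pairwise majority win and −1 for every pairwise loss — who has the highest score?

Pairwise results:
  Brookfield vs Glendale: Brookfield wins 14–1.
  Brookfield vs Irvine: Brookfield wins 9–6.
  Brookfield vs Fairview: Brookfield wins 14–1.
  Brookfield vs Jasper: Brookfield wins 14–1.
  Glendale vs Irvine: Irvine wins 8–7.
  Glendale vs Fairview: Fairview wins 8–7.
  Glendale vs Jasper: Jasper wins 10–5.
  Irvine vs Fairview: Fairview wins 10–5.
  Irvine vs Jasper: Jasper wins 10–5.
  Fairview vs Jasper: Jasper wins 9–6.
Copeland scores (wins − losses):
  Brookfield: 4 − 0 = 4
  Glendale: 0 − 4 = -4
  Irvine: 1 − 3 = -2
  Fairview: 2 − 2 = 0
  Jasper: 3 − 1 = 2
Brookfield has the best Copeland score.

Brookfield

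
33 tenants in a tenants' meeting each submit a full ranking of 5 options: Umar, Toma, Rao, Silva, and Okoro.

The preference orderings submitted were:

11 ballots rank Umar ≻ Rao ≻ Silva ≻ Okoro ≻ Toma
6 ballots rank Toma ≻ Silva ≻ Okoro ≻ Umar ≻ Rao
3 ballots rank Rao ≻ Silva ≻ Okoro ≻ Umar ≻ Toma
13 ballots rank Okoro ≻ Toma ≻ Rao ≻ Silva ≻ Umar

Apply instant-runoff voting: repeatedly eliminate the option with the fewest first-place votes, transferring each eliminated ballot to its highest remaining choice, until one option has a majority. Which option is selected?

Round 1: Okoro 13, Umar 11, Toma 6, Rao 3, Silva 0. Silva has the fewest and is eliminated.
Round 2: Okoro 13, Umar 11, Toma 6, Rao 3. Rao has the fewest and is eliminated.
Round 3: Okoro 16, Umar 11, Toma 6. Toma has the fewest and is eliminated.
Round 4: Okoro 22, Umar 11. Okoro has a majority.

Okoro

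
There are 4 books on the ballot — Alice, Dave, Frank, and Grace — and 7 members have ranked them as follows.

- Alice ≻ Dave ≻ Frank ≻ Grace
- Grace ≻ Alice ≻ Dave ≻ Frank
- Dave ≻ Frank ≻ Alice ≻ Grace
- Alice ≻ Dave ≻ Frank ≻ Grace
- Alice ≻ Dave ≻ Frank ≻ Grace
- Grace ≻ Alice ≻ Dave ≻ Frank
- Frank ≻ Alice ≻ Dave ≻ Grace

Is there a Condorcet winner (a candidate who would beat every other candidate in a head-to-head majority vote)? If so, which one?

Head-to-head results (7 voters total):
Alice vs Dave: Alice wins 6–1.
Alice vs Frank: Alice wins 5–2.
Alice vs Grace: Alice wins 5–2.
Dave vs Frank: Dave wins 6–1.
Dave vs Grace: Dave wins 5–2.
Frank vs Grace: Frank wins 5–2.
Alice beats each rival — Dave (6–1), Frank (5–2), Grace (5–2) — so Alice is the Condorcet winner.

Alice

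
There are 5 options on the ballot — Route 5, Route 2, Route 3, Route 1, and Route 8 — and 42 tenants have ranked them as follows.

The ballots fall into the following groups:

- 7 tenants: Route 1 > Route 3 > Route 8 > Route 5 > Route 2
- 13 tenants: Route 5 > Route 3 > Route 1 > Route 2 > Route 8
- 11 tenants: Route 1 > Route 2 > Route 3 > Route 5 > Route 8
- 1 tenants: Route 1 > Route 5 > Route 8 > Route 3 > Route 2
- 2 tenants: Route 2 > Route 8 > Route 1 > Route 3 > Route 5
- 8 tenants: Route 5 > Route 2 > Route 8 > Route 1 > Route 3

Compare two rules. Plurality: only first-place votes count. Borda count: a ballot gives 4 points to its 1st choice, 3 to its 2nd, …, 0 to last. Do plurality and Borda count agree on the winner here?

No

Plurality first-place counts: Route 5 21, Route 2 2, Route 3 0, Route 1 19, Route 8 0 → Route 5.
Borda totals: Route 5 105, Route 2 78, Route 3 85, Route 1 114, Route 8 38 → Route 1.
The two rules disagree: plurality picks Route 5, Borda picks Route 1.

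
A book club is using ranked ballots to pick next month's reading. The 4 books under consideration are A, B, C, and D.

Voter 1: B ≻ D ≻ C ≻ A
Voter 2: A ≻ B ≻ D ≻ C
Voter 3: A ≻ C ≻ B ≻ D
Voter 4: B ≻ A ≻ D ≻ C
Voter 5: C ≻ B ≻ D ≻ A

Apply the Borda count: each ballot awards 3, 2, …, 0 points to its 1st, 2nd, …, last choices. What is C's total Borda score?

Borda scores:
  A: 0 + 3 + 3 + 2 + 0 = 8
  B: 3 + 2 + 1 + 3 + 2 = 11
  C: 1 + 0 + 2 + 0 + 3 = 6
  D: 2 + 1 + 0 + 1 + 1 = 5

6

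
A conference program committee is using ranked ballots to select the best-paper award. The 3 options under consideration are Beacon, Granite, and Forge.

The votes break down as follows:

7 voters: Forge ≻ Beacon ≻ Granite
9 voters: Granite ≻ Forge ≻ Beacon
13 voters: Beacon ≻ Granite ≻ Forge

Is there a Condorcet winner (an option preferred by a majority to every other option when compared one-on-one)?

Head-to-head results (29 voters total):
Beacon vs Granite: Beacon wins 20–9.
Beacon vs Forge: Forge wins 16–13.
Granite vs Forge: Granite wins 22–7.
No candidate beats all others: Beacon beats Granite beats Forge beats Beacon, a majority cycle.

No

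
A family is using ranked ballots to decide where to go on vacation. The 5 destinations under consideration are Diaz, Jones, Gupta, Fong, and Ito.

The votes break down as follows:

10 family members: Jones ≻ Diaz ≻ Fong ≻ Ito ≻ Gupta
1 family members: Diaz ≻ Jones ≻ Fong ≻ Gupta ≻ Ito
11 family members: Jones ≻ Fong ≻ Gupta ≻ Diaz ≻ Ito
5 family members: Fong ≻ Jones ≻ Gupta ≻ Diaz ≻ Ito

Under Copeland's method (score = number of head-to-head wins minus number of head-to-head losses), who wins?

Jones

Pairwise results:
  Diaz vs Jones: Jones wins 26–1.
  Diaz vs Gupta: Gupta wins 16–11.
  Diaz vs Fong: Fong wins 16–11.
  Diaz vs Ito: Diaz wins 27–0.
  Jones vs Gupta: Jones wins 27–0.
  Jones vs Fong: Jones wins 22–5.
  Jones vs Ito: Jones wins 27–0.
  Gupta vs Fong: Fong wins 27–0.
  Gupta vs Ito: Gupta wins 17–10.
  Fong vs Ito: Fong wins 27–0.
Copeland scores (wins − losses):
  Diaz: 1 − 3 = -2
  Jones: 4 − 0 = 4
  Gupta: 2 − 2 = 0
  Fong: 3 − 1 = 2
  Ito: 0 − 4 = -4
Jones has the best Copeland score.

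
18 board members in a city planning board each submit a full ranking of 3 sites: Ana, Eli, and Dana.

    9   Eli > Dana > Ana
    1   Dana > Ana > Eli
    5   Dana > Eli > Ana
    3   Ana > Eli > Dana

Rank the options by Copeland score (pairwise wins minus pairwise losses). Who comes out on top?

Eli

Pairwise results:
  Ana vs Eli: Eli wins 14–4.
  Ana vs Dana: Dana wins 15–3.
  Eli vs Dana: Eli wins 12–6.
Copeland scores (wins − losses):
  Ana: 0 − 2 = -2
  Eli: 2 − 0 = 2
  Dana: 1 − 1 = 0
Eli has the best Copeland score.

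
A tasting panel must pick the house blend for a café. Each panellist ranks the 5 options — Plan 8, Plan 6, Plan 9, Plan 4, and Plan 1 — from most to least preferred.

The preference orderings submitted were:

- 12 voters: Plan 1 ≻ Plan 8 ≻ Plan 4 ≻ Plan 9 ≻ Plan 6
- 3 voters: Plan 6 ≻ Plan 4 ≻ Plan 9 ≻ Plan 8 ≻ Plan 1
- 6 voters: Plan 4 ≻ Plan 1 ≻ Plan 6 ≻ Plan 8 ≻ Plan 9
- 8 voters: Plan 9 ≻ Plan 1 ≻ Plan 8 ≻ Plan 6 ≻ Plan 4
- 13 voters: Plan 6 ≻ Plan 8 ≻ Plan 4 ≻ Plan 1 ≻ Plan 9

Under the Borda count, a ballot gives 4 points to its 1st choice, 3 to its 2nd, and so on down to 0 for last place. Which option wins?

Borda scores:
  Plan 8: 12·3 + 3·1 + 6·1 + 8·2 + 13·3 = 100
  Plan 6: 12·0 + 3·4 + 6·2 + 8·1 + 13·4 = 84
  Plan 9: 12·1 + 3·2 + 6·0 + 8·4 + 13·0 = 50
  Plan 4: 12·2 + 3·3 + 6·4 + 8·0 + 13·2 = 83
  Plan 1: 12·4 + 3·0 + 6·3 + 8·3 + 13·1 = 103
Plan 1 has the highest total.

Plan 1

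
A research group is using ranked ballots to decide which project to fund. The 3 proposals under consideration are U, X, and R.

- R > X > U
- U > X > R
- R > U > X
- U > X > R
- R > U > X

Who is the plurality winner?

R

First-place vote totals:
  U: 2
  X: 0
  R: 3
R has the most first-place votes.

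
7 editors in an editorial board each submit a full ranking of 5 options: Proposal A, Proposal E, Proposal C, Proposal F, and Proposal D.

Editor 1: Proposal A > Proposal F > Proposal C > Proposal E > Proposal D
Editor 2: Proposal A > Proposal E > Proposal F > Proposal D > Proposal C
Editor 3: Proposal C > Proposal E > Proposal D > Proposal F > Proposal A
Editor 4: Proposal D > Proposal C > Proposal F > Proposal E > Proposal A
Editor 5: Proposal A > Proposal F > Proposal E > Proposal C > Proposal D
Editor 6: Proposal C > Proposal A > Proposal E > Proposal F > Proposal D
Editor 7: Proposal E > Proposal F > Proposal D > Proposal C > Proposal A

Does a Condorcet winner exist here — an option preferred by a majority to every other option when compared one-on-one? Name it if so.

Head-to-head results (7 voters total):
Proposal A vs Proposal E: Proposal A wins 4–3.
Proposal A vs Proposal C: Proposal C wins 4–3.
Proposal A vs Proposal F: Proposal A wins 4–3.
Proposal A vs Proposal D: Proposal A wins 4–3.
Proposal E vs Proposal C: Proposal C wins 4–3.
Proposal E vs Proposal F: Proposal E wins 4–3.
Proposal E vs Proposal D: Proposal E wins 6–1.
Proposal C vs Proposal F: Proposal F wins 4–3.
Proposal C vs Proposal D: Proposal C wins 4–3.
Proposal F vs Proposal D: Proposal F wins 5–2.
No candidate beats all others: Proposal A beats Proposal F beats Proposal C beats Proposal A, a majority cycle.

There is no Condorcet winner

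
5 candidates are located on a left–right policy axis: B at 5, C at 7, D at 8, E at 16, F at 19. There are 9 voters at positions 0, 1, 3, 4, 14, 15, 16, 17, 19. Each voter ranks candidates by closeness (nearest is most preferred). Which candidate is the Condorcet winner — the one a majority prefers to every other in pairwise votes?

E

With single-peaked preferences on a line, the Condorcet winner is the candidate closest to the median voter.
The median voter (position 14) is closest to E at 16.
Check: E vs D — voters closer to E: 5 of 9.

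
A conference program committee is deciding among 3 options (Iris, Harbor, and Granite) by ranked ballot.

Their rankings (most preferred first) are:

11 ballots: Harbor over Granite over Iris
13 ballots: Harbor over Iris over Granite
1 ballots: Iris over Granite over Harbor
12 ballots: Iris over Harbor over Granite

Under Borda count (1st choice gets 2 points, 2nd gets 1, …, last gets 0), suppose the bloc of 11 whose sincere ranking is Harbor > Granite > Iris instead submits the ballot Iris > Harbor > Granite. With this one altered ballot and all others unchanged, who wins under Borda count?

Iris

Borda totals with the altered ballot: Iris 61, Harbor 49, Granite 1.
The switch changes the winner from Harbor to Iris.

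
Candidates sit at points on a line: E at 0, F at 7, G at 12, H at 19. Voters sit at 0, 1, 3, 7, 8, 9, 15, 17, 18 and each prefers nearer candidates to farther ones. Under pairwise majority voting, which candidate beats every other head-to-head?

F

With single-peaked preferences on a line, the Condorcet winner is the candidate closest to the median voter.
The median voter (position 8) is closest to F at 7.
Check: F vs E — voters closer to F: 6 of 9.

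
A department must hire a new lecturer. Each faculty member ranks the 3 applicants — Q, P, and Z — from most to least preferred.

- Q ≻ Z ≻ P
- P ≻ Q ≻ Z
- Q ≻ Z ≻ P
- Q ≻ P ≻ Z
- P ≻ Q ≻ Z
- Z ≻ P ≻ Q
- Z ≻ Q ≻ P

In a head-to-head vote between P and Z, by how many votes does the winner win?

1

Ballots ranking P above Z: 3.
Ballots ranking Z above P: 4.
Z wins 4–3, a margin of 1.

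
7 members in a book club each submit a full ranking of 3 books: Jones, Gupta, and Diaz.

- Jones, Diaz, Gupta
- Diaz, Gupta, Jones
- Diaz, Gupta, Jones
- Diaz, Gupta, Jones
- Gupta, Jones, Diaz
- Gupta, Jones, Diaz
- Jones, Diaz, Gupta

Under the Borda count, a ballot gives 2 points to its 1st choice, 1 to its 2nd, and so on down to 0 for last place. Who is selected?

Diaz

Borda scores:
  Jones: 2 + 0 + 0 + 0 + 1 + 1 + 2 = 6
  Gupta: 0 + 1 + 1 + 1 + 2 + 2 + 0 = 7
  Diaz: 1 + 2 + 2 + 2 + 0 + 0 + 1 = 8
Diaz has the highest total.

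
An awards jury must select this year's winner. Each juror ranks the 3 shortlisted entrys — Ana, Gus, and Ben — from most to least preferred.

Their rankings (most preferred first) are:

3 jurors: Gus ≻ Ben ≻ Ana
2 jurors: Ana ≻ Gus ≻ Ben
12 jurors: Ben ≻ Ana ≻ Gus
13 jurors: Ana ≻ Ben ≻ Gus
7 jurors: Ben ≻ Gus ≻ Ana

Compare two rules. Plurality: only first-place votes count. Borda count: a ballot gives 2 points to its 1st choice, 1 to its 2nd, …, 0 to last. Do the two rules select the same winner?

Plurality first-place counts: Ana 15, Gus 3, Ben 19 → Ben.
Borda totals: Ana 42, Gus 15, Ben 54 → Ben.
The two rules agree on Ben.

Yes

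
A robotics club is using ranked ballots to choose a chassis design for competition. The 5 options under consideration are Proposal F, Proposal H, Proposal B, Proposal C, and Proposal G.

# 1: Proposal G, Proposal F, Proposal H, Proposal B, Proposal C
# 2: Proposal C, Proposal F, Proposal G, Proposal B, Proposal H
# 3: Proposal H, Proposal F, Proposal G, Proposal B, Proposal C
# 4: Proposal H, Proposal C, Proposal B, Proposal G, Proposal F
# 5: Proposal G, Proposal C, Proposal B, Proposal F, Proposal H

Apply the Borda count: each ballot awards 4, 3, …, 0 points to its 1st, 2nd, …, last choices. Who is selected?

Proposal G

Borda scores:
  Proposal F: 3 + 3 + 3 + 0 + 1 = 10
  Proposal H: 2 + 0 + 4 + 4 + 0 = 10
  Proposal B: 1 + 1 + 1 + 2 + 2 = 7
  Proposal C: 0 + 4 + 0 + 3 + 3 = 10
  Proposal G: 4 + 2 + 2 + 1 + 4 = 13
Proposal G has the highest total.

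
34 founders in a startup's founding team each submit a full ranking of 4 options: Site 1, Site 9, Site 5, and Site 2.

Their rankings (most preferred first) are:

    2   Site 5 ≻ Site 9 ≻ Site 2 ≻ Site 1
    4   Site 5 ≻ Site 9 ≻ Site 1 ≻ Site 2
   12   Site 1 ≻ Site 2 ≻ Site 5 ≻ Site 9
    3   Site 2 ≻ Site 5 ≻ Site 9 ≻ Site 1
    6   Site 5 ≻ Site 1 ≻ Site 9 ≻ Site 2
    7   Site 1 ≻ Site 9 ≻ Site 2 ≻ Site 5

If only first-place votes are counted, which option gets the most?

First-place vote totals:
  Site 1: 19
  Site 9: 0
  Site 5: 12
  Site 2: 3
Site 1 has the most first-place votes.

Site 1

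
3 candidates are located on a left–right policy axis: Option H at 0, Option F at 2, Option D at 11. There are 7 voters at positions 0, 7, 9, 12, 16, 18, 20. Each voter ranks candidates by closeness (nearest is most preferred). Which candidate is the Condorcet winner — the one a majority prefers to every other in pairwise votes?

With single-peaked preferences on a line, the Condorcet winner is the candidate closest to the median voter.
The median voter (position 12) is closest to Option D at 11.
Check: Option D vs Option F — voters closer to Option D: 6 of 7.

Option D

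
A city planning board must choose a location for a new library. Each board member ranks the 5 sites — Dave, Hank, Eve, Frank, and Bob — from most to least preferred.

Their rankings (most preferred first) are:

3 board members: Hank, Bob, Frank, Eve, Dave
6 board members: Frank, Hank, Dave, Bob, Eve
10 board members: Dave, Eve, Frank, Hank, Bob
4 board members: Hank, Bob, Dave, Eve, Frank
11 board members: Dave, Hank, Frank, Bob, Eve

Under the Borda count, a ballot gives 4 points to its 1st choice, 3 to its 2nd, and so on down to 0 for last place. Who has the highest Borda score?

Borda scores:
  Dave: 3·0 + 6·2 + 10·4 + 4·2 + 11·4 = 104
  Hank: 3·4 + 6·3 + 10·1 + 4·4 + 11·3 = 89
  Eve: 3·1 + 6·0 + 10·3 + 4·1 + 11·0 = 37
  Frank: 3·2 + 6·4 + 10·2 + 4·0 + 11·2 = 72
  Bob: 3·3 + 6·1 + 10·0 + 4·3 + 11·1 = 38
Dave has the highest total.

Dave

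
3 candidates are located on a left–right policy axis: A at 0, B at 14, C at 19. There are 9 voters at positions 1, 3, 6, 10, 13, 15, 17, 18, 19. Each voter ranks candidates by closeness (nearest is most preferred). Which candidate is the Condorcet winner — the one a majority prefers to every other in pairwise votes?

With single-peaked preferences on a line, the Condorcet winner is the candidate closest to the median voter.
The median voter (position 13) is closest to B at 14.
Check: B vs C — voters closer to B: 6 of 9.

B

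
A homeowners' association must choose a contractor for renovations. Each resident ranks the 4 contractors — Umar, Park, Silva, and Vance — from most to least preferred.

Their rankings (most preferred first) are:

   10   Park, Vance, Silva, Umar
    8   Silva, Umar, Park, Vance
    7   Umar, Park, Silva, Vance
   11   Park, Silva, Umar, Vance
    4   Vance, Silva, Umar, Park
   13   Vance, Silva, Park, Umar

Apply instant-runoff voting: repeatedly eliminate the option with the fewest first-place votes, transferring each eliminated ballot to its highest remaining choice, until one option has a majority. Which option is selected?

Round 1: Park 21, Vance 17, Silva 8, Umar 7. Umar has the fewest and is eliminated.
Round 2: Park 28, Vance 17, Silva 8. Park has a majority.

Park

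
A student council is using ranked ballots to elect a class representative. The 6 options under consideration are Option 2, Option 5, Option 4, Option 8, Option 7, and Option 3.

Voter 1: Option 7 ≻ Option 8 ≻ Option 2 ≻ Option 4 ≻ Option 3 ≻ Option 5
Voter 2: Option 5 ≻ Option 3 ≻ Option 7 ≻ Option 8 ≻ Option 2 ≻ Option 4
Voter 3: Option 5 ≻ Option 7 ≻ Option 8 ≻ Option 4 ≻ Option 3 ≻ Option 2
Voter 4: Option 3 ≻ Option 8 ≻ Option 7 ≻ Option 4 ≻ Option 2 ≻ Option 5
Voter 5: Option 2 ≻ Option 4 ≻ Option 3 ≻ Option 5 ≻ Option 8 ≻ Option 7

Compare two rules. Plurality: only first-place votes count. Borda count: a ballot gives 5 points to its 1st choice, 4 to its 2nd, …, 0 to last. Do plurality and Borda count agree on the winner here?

No

Plurality first-place counts: Option 2 1, Option 5 2, Option 4 0, Option 8 0, Option 7 1, Option 3 1 → Option 5.
Borda totals: Option 2 10, Option 5 12, Option 4 10, Option 8 14, Option 7 15, Option 3 14 → Option 7.
The two rules disagree: plurality picks Option 5, Borda picks Option 7.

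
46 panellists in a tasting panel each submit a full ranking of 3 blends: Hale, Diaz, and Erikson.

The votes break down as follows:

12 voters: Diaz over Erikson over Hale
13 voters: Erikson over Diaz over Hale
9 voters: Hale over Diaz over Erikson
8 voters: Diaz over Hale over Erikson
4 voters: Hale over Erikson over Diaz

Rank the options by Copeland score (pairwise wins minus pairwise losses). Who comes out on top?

Pairwise results:
  Hale vs Diaz: Diaz wins 33–13.
  Hale vs Erikson: Erikson wins 25–21.
  Diaz vs Erikson: Diaz wins 29–17.
Copeland scores (wins − losses):
  Hale: 0 − 2 = -2
  Diaz: 2 − 0 = 2
  Erikson: 1 − 1 = 0
Diaz has the best Copeland score.

Diaz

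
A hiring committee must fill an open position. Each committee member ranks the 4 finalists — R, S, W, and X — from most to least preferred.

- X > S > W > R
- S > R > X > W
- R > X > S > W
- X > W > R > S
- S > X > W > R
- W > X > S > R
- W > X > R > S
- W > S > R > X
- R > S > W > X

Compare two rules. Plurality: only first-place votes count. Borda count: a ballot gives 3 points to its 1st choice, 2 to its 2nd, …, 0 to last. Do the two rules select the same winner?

No

Plurality first-place counts: R 2, S 2, W 3, X 2 → W.
Borda totals: R 11, S 14, W 14, X 15 → X.
The two rules disagree: plurality picks W, Borda picks X.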